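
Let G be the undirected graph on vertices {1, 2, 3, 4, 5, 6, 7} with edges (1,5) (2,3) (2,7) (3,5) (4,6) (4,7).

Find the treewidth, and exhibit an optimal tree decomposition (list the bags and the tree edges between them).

Treewidth 1.
One optimal decomposition is:
Bags: B1 = {1, 5}  B2 = {3, 5}  B3 = {2, 3}  B4 = {2, 7}  B5 = {4, 7}  B6 = {4, 6}
Tree: B1–B2, B2–B3, B3–B4, B4–B5, B5–B6

The largest bag has 2 vertices, giving width 1; this decomposition certifies tw(G) ≤ 1. G has an edge, so its treewidth is at least 1. Combining the bounds, tw(G) = 1.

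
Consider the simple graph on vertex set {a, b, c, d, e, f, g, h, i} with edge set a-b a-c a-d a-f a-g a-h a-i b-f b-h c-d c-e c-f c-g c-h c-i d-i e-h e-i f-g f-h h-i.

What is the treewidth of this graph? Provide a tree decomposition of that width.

Treewidth 3.
One optimal decomposition is:
Bags: B1 = {a, c, h, i}  B2 = {c, e, h, i}  B3 = {a, c, f, h}  B4 = {a, c, d, i}  B5 = {a, c, f, g}  B6 = {a, b, f, h}
Tree: B1–B2, B1–B3, B1–B4, B3–B5, B3–B6

Each bag holds 4 vertices, so the decomposition has width 3, which upper-bounds the treewidth. On the other hand G contains the 4-clique {c, e, h, i}. A clique must lie in a single bag of any decomposition, so no decomposition can have width below 3. Combining the bounds, tw(G) = 3.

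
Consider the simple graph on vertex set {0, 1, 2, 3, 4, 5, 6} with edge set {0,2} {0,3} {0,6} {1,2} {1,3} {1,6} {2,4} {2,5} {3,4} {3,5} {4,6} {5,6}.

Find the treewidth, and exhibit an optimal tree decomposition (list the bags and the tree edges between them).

Treewidth 3.
Bags: B1 = {1, 2, 3, 6}  B2 = {2, 3, 4, 6}  B3 = {0, 2, 3, 6}  B4 = {2, 3, 5, 6}
Tree: B1–B2, B2–B3, B3–B4

The largest bag has 4 vertices, giving width 3; this decomposition certifies tw(G) ≤ 3. For the lower bound: the 4 vertex sets {1,3}, {2,4}, {6}, {0} are disjoint, each induces a connected subgraph, and every pair is joined by at least one edge of G. Contracting each set to a single vertex therefore yields K_{4} as a minor, and since treewidth is minor-monotone, tw(G) ≥ tw(K_{4}) = 3. Hence tw(G) = 3 exactly.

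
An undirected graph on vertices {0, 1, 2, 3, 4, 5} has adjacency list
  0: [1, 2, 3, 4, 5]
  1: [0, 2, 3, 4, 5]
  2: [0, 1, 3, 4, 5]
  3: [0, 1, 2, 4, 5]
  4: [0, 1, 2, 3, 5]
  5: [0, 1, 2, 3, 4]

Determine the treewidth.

5

A width-5 tree decomposition is:
Bags: B1 = {0, 1, 2, 3, 4, 5}
Tree: (single bag)
With just one bag of size 6, the width is 6 − 1 = 5, so tw(G) ≤ 5. Conversely, {0, 1, 2, 3, 4, 5} is a clique of size 6, and the vertices of any clique must share a bag in every tree decomposition; so some bag has ≥ 6 vertices and tw(G) ≥ 5. Combining the bounds, tw(G) = 5.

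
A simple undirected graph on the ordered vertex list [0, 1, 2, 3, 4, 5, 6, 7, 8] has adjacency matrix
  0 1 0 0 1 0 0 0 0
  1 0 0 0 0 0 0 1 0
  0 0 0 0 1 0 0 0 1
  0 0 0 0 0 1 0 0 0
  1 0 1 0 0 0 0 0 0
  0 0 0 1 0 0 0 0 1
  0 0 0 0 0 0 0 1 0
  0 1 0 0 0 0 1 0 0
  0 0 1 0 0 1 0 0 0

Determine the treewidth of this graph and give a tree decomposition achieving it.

Treewidth 1.
One optimal decomposition is:
Bags: B1 = {3, 5}  B2 = {5, 8}  B3 = {2, 8}  B4 = {2, 4}  B5 = {0, 4}  B6 = {0, 1}  B7 = {1, 7}  B8 = {6, 7}
Tree: B1–B2, B2–B3, B3–B4, B4–B5, B5–B6, B6–B7, B7–B8

The largest bag has 2 vertices, giving width 1; this decomposition certifies tw(G) ≤ 1. G has an edge, so its treewidth is at least 1. Therefore the treewidth is 1.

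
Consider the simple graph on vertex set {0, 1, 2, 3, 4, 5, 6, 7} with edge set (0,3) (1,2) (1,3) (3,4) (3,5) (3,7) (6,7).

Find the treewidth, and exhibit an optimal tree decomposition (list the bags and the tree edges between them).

The largest bag has 2 vertices, giving width 1; this decomposition certifies tw(G) ≤ 1. G has an edge, so its treewidth is at least 1. The upper and lower bounds meet at 1, so that is the treewidth.

Treewidth 1.
Bags: B1 = {3, 7}  B2 = {3, 4}  B3 = {6, 7}  B4 = {0, 3}  B5 = {1, 3}  B6 = {1, 2}  B7 = {3, 5}
Tree: B1–B2, B1–B3, B1–B4, B1–B5, B5–B6, B5–B7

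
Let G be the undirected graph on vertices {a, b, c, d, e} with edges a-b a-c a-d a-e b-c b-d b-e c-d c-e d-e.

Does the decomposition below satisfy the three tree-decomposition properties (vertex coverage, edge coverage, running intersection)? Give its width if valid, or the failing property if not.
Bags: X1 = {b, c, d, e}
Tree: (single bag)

No — vertex a appears in no bag.

A tree decomposition must satisfy three properties: every vertex lies in some bag; for every edge, both endpoints lie together in some bag; and for every vertex, the bags containing it form a connected subtree. Here vertex a appears in no bag, so the decomposition is invalid.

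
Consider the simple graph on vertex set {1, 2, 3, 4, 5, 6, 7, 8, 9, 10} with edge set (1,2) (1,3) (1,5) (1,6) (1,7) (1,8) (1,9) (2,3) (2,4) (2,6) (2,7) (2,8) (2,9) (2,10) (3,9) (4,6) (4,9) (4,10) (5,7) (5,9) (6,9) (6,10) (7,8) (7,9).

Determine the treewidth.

3

A width-3 tree decomposition is:
Bags: B1 = {1, 2, 3, 9}  B2 = {1, 2, 6, 9}  B3 = {2, 4, 6, 9}  B4 = {1, 2, 7, 9}  B5 = {2, 4, 6, 10}  B6 = {1, 5, 7, 9}  B7 = {1, 2, 7, 8}
Tree: B1–B2, B2–B3, B2–B4, B3–B5, B4–B6, B4–B7
Every bag has size at most 4, so the width is 4 − 1 = 3 and tw(G) ≤ 3. On the other hand G contains the 4-clique {1, 2, 7, 8}. A clique must lie in a single bag of any decomposition, so no decomposition can have width below 3. Combining the bounds, tw(G) = 3.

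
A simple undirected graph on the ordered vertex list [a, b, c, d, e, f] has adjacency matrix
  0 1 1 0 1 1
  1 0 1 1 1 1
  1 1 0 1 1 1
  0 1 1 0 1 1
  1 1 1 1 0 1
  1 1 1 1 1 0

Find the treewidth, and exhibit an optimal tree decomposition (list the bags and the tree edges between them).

Treewidth 4.
Bags: B1 = {a, b, c, e, f}  B2 = {b, c, d, e, f}
Tree: B1–B2

The largest bag has 5 vertices, giving width 4; this decomposition certifies tw(G) ≤ 4. On the other hand G contains the 5-clique {b, c, d, e, f}. A clique must lie in a single bag of any decomposition, so no decomposition can have width below 4. Hence tw(G) = 4 exactly.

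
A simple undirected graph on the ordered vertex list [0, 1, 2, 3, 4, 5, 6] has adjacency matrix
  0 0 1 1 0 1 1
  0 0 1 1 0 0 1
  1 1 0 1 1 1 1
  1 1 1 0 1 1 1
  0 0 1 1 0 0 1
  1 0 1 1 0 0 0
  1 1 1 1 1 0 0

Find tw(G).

3

A width-3 tree decomposition is:
Bags: B1 = {0, 2, 3, 5}  B2 = {0, 2, 3, 6}  B3 = {1, 2, 3, 6}  B4 = {2, 3, 4, 6}
Tree: B1–B2, B2–B3, B2–B4
The largest bag has 4 vertices, giving width 3; this decomposition certifies tw(G) ≤ 3. Conversely, {0, 2, 3, 5} is a clique of size 4, and the vertices of any clique must share a bag in every tree decomposition; so some bag has ≥ 4 vertices and tw(G) ≥ 3. Therefore the treewidth is 3.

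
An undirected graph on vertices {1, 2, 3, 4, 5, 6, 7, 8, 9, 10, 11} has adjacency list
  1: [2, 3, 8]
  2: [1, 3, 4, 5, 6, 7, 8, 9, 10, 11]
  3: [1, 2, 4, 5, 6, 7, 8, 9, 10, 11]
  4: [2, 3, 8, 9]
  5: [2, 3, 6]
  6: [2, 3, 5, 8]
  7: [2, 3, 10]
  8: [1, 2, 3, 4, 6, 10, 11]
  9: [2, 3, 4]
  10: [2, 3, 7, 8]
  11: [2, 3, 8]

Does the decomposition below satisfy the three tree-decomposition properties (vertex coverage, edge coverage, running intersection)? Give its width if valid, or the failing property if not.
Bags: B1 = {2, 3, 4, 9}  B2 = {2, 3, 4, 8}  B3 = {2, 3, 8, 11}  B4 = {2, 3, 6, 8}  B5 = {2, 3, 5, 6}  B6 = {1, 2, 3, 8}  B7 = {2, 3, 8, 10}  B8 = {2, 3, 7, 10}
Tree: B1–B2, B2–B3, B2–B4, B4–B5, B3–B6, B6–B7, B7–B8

Yes; width 3.

Checking the three conditions: (i) the bags cover all of {1, 2, 3, 4, 5, 6, 7, 8, 9, 10, 11}; (ii) for each edge, some bag contains both endpoints; (iii) the bags containing any fixed vertex form a subtree. All hold, so the decomposition is valid with width 4 − 1 = 3.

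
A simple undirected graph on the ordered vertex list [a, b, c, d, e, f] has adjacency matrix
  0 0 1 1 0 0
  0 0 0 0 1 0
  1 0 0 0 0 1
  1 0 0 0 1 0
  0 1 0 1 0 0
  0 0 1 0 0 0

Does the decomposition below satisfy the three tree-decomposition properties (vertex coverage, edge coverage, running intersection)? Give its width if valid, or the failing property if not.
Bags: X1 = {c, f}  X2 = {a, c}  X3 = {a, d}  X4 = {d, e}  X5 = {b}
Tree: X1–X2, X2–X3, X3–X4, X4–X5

No — edge (e,b) lies in no bag.

A tree decomposition must satisfy three properties: every vertex lies in some bag; for every edge, both endpoints lie together in some bag; and for every vertex, the bags containing it form a connected subtree. Here edge (e,b) lies in no bag, so the decomposition is invalid.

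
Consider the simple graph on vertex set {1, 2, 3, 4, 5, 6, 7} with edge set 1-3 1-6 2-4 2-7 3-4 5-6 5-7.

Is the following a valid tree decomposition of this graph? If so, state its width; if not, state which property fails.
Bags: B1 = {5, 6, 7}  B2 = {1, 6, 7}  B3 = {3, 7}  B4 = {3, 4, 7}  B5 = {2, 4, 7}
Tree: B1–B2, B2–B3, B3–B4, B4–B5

No — edge (1,3) lies in no bag.

A tree decomposition must satisfy three properties: every vertex lies in some bag; for every edge, both endpoints lie together in some bag; and for every vertex, the bags containing it form a connected subtree. Here edge (1,3) lies in no bag, so the decomposition is invalid.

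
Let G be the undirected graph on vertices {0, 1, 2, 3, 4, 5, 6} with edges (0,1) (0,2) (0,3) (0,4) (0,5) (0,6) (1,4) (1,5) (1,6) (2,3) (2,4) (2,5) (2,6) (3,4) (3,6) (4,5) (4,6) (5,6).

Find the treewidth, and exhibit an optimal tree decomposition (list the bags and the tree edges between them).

The largest bag has 5 vertices, giving width 4; this decomposition certifies tw(G) ≤ 4. For the lower bound, the 5 vertices {0, 1, 4, 5, 6} are pairwise adjacent, and any tree decomposition puts a clique entirely inside one bag — forcing width ≥ 4. The upper and lower bounds meet at 4, so that is the treewidth.

Treewidth 4.
One such decomposition:
Bags: B1 = {0, 2, 3, 4, 6}  B2 = {0, 2, 4, 5, 6}  B3 = {0, 1, 4, 5, 6}
Tree: B1–B2, B2–B3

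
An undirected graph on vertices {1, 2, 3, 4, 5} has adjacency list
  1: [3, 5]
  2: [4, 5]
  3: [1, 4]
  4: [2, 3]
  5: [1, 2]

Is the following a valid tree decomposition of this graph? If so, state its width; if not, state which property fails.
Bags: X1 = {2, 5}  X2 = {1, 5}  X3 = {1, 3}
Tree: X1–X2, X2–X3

No — vertex 4 appears in no bag.

A tree decomposition must satisfy three properties: every vertex lies in some bag; for every edge, both endpoints lie together in some bag; and for every vertex, the bags containing it form a connected subtree. Here vertex 4 appears in no bag, so the decomposition is invalid.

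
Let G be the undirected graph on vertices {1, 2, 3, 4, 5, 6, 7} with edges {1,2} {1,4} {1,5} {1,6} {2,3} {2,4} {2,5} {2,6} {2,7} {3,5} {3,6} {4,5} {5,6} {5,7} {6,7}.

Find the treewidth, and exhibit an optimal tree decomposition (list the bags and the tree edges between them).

Each bag holds 4 vertices, so the decomposition has width 3, which upper-bounds the treewidth. Conversely, {1, 2, 4, 5} is a clique of size 4, and the vertices of any clique must share a bag in every tree decomposition; so some bag has ≥ 4 vertices and tw(G) ≥ 3. Therefore the treewidth is 3.

Treewidth 3.
One optimal decomposition is:
Bags: B1 = {1, 2, 4, 5}  B2 = {1, 2, 5, 6}  B3 = {2, 5, 6, 7}  B4 = {2, 3, 5, 6}
Tree: B1–B2, B2–B3, B3–B4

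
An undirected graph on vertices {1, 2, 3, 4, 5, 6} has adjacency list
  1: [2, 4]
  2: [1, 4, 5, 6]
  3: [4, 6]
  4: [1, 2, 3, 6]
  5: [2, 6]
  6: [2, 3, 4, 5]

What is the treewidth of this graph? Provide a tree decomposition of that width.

Every bag has size at most 3, so the width is 3 − 1 = 2 and tw(G) ≤ 2. Conversely, {1, 2, 4} is a clique of size 3, and the vertices of any clique must share a bag in every tree decomposition; so some bag has ≥ 3 vertices and tw(G) ≥ 2. Therefore the treewidth is 2.

Treewidth 2.
One such decomposition:
Bags: B1 = {2, 4, 6}  B2 = {1, 2, 4}  B3 = {2, 5, 6}  B4 = {3, 4, 6}
Tree: B1–B2, B1–B3, B1–B4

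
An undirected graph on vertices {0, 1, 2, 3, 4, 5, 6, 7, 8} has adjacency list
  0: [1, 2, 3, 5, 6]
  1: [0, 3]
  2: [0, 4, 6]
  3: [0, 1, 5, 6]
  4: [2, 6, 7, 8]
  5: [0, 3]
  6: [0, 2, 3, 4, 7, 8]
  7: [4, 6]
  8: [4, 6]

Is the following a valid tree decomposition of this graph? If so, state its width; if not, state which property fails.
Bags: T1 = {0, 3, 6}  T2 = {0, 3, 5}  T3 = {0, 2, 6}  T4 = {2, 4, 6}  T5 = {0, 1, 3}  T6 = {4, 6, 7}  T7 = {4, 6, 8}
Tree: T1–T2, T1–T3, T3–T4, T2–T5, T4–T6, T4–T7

Yes; width 2.

Vertex coverage: the bags together contain {0, 1, 2, 3, 4, 5, 6, 7, 8}, the full vertex set. Edge coverage: each edge of G has both endpoints in at least one bag. Running intersection: for every vertex, the bags containing it form a connected subtree. All three properties hold, so this is a valid tree decomposition of width max|bag| − 1 = 2, and hence tw(G) ≤ 2.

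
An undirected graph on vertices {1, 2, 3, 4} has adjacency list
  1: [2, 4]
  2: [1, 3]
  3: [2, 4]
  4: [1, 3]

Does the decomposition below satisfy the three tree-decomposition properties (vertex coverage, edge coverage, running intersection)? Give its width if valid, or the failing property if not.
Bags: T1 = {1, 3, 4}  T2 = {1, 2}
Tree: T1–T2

A tree decomposition must satisfy three properties: every vertex lies in some bag; for every edge, both endpoints lie together in some bag; and for every vertex, the bags containing it form a connected subtree. Here edge (3,2) lies in no bag, so the decomposition is invalid.

No — edge (3,2) lies in no bag.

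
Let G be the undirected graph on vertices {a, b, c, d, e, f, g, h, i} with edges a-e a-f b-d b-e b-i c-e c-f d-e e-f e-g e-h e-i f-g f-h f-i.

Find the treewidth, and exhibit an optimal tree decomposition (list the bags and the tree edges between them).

Every bag has size at most 3, so the width is 3 − 1 = 2 and tw(G) ≤ 2. Conversely, {b, d, e} is a clique of size 3, and the vertices of any clique must share a bag in every tree decomposition; so some bag has ≥ 3 vertices and tw(G) ≥ 2. Therefore the treewidth is 2.

Treewidth 2.
One such decomposition:
Bags: B1 = {a, e, f}  B2 = {e, f, g}  B3 = {c, e, f}  B4 = {e, f, i}  B5 = {e, f, h}  B6 = {b, e, i}  B7 = {b, d, e}
Tree: B1–B2, B2–B3, B3–B4, B3–B5, B4–B6, B6–B7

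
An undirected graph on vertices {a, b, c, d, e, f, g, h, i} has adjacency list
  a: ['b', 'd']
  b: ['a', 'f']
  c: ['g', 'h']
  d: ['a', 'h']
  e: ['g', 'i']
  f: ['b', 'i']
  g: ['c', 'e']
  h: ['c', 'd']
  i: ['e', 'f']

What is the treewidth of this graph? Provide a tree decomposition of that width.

Treewidth 2.
One optimal decomposition is:
Bags: B1 = {e, f, i}  B2 = {b, e, f}  B3 = {a, b, e}  B4 = {a, d, e}  B5 = {d, e, h}  B6 = {c, e, h}  B7 = {c, e, g}
Tree: B1–B2, B2–B3, B3–B4, B4–B5, B5–B6, B6–B7

The largest bag has 3 vertices, giving width 2; this decomposition certifies tw(G) ≤ 2. For the lower bound, G contains the cycle e–i–f–b–a–d–h–c–g–e, so G is not a forest; only forests have treewidth ≤ 1, hence tw(G) ≥ 2. Combining the bounds, tw(G) = 2.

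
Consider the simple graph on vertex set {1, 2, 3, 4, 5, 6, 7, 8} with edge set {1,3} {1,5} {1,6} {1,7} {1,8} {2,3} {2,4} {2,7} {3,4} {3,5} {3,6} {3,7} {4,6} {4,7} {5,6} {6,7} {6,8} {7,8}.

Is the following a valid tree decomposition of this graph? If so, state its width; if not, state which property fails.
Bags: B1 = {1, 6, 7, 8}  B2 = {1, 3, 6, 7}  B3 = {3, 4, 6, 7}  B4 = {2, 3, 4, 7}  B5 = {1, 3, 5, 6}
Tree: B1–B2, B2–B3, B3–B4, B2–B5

Yes; width 3.

Checking the three conditions: (i) the bags cover all of {1, 2, 3, 4, 5, 6, 7, 8}; (ii) for each edge, some bag contains both endpoints; (iii) the bags containing any fixed vertex form a subtree. All hold, so the decomposition is valid with width 4 − 1 = 3.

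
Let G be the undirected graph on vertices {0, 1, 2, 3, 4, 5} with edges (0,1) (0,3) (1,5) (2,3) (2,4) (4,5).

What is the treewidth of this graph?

A width-2 tree decomposition is:
Bags: B1 = {1, 4, 5}  B2 = {0, 1, 4}  B3 = {0, 3, 4}  B4 = {2, 3, 4}
Tree: B1–B2, B2–B3, B3–B4
Every bag has size at most 3, so the width is 3 − 1 = 2 and tw(G) ≤ 2. Since 4–5–1–0–3–2–4 is a cycle in G, G is not acyclic. Forests are exactly the graphs of treewidth ≤ 1, so tw(G) ≥ 2. Therefore the treewidth is 2.

2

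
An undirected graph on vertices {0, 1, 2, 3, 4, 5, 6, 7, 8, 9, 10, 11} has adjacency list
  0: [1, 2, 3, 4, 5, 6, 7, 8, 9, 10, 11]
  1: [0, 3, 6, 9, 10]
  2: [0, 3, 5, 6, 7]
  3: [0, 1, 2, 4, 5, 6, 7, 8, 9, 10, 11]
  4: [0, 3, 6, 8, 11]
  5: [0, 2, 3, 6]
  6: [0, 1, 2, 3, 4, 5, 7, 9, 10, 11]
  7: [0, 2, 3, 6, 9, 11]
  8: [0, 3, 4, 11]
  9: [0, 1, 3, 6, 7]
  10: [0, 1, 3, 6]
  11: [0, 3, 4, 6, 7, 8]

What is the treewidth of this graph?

A width-4 tree decomposition is:
Bags: B1 = {0, 3, 6, 7, 11}  B2 = {0, 3, 6, 7, 9}  B3 = {0, 3, 4, 6, 11}  B4 = {0, 1, 3, 6, 9}  B5 = {0, 1, 3, 6, 10}  B6 = {0, 2, 3, 6, 7}  B7 = {0, 2, 3, 5, 6}  B8 = {0, 3, 4, 8, 11}
Tree: B1–B2, B1–B3, B2–B4, B4–B5, B1–B6, B6–B7, B3–B8
The largest bag has 5 vertices, giving width 4; this decomposition certifies tw(G) ≤ 4. Conversely, {0, 3, 4, 8, 11} is a clique of size 5, and the vertices of any clique must share a bag in every tree decomposition; so some bag has ≥ 5 vertices and tw(G) ≥ 4. Therefore the treewidth is 4.

4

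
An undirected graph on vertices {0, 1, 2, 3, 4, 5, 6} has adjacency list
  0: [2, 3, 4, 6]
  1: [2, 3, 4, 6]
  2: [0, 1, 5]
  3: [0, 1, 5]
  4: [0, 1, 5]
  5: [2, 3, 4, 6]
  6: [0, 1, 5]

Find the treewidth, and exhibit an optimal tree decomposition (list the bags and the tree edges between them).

Each bag holds 4 vertices, so the decomposition has width 3, which upper-bounds the treewidth. For the lower bound: the 4 vertex sets {3,5}, {1,2}, {0}, {6} are disjoint, each induces a connected subgraph, and every pair is joined by at least one edge of G. Contracting each set to a single vertex therefore yields K_{4} as a minor, and since treewidth is minor-monotone, tw(G) ≥ tw(K_{4}) = 3. The upper and lower bounds meet at 3, so that is the treewidth.

Treewidth 3.
Bags: B1 = {0, 1, 3, 5}  B2 = {0, 1, 2, 5}  B3 = {0, 1, 5, 6}  B4 = {0, 1, 4, 5}
Tree: B1–B2, B2–B3, B3–B4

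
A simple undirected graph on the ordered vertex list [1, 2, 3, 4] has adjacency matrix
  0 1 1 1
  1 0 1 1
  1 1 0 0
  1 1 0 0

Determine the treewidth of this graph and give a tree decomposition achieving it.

Each bag holds 3 vertices, so the decomposition has width 2, which upper-bounds the treewidth. For the lower bound, the 3 vertices {1, 2, 3} are pairwise adjacent, and any tree decomposition puts a clique entirely inside one bag — forcing width ≥ 2. Combining the bounds, tw(G) = 2.

Treewidth 2.
One such decomposition:
Bags: B1 = {1, 2, 3}  B2 = {1, 2, 4}
Tree: B1–B2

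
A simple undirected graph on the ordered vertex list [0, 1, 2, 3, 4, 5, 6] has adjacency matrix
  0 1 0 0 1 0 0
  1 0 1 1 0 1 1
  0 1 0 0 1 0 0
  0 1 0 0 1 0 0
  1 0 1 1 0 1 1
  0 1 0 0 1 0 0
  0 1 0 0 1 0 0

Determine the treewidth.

2

A width-2 tree decomposition is:
Bags: B1 = {0, 1, 4}  B2 = {1, 3, 4}  B3 = {1, 4, 6}  B4 = {1, 4, 5}  B5 = {1, 2, 4}
Tree: B1–B2, B2–B3, B3–B4, B4–B5
Every bag has size at most 3, so the width is 3 − 1 = 2 and tw(G) ≤ 2. For the lower bound, G contains the cycle 4–0–1–3–4, so G is not a forest; only forests have treewidth ≤ 1, hence tw(G) ≥ 2. Hence tw(G) = 2 exactly.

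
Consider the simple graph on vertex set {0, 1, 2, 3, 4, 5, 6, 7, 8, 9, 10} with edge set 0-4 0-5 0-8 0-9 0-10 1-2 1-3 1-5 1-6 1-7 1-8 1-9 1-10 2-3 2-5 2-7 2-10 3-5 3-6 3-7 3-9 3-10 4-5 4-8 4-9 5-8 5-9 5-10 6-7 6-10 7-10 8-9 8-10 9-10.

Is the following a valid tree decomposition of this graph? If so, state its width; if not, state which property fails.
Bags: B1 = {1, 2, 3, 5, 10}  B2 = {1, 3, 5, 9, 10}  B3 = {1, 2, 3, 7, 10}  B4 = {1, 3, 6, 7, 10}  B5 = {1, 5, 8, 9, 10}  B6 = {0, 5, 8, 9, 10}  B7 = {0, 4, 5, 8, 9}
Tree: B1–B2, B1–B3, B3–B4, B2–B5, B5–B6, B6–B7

Checking the three conditions: (i) the bags cover all of {0, 1, 2, 3, 4, 5, 6, 7, 8, 9, 10}; (ii) for each edge, some bag contains both endpoints; (iii) the bags containing any fixed vertex form a subtree. All hold, so the decomposition is valid with width 5 − 1 = 4.

Yes; width 4.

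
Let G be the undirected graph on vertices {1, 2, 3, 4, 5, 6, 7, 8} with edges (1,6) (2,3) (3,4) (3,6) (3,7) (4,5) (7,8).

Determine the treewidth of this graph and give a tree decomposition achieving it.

Each bag holds 2 vertices, so the decomposition has width 1, which upper-bounds the treewidth. G has an edge, so its treewidth is at least 1. Therefore the treewidth is 1.

Treewidth 1.
One optimal decomposition is:
Bags: B1 = {3, 6}  B2 = {3, 7}  B3 = {1, 6}  B4 = {3, 4}  B5 = {2, 3}  B6 = {7, 8}  B7 = {4, 5}
Tree: B1–B2, B1–B3, B2–B4, B2–B5, B2–B6, B4–B7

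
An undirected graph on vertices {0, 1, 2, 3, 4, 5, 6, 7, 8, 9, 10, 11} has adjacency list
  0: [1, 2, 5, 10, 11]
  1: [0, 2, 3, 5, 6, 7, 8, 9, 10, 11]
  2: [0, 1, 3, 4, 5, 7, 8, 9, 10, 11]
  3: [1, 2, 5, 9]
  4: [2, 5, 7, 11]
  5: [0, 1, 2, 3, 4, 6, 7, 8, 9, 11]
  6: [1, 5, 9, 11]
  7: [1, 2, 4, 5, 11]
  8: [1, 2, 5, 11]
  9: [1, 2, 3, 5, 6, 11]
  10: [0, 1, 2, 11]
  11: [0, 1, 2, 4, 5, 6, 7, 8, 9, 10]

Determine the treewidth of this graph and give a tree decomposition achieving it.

The largest bag has 5 vertices, giving width 4; this decomposition certifies tw(G) ≤ 4. For the lower bound, the 5 vertices {0, 1, 2, 10, 11} are pairwise adjacent, and any tree decomposition puts a clique entirely inside one bag — forcing width ≥ 4. Therefore the treewidth is 4.

Treewidth 4.
Bags: B1 = {1, 2, 5, 9, 11}  B2 = {1, 2, 3, 5, 9}  B3 = {1, 2, 5, 8, 11}  B4 = {0, 1, 2, 5, 11}  B5 = {0, 1, 2, 10, 11}  B6 = {1, 5, 6, 9, 11}  B7 = {1, 2, 5, 7, 11}  B8 = {2, 4, 5, 7, 11}
Tree: B1–B2, B1–B3, B1–B4, B4–B5, B1–B6, B3–B7, B7–B8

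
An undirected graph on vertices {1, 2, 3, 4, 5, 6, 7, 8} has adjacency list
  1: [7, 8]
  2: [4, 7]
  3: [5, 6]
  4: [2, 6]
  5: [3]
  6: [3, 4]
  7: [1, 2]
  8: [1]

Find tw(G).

1

A width-1 tree decomposition is:
Bags: B1 = {3, 5}  B2 = {3, 6}  B3 = {4, 6}  B4 = {2, 4}  B5 = {2, 7}  B6 = {1, 7}  B7 = {1, 8}
Tree: B1–B2, B2–B3, B3–B4, B4–B5, B5–B6, B6–B7
Every bag has size at most 2, so the width is 2 − 1 = 1 and tw(G) ≤ 1. Any graph with an edge has treewidth ≥ 1, and G has the edge 5–3. Hence tw(G) = 1 exactly.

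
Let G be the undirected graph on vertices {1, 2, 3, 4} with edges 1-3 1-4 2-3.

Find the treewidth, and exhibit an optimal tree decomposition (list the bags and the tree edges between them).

Treewidth 1.
One such decomposition:
Bags: B1 = {1, 3}  B2 = {2, 3}  B3 = {1, 4}
Tree: B1–B2, B1–B3

Each bag holds 2 vertices, so the decomposition has width 1, which upper-bounds the treewidth. G has an edge, so its treewidth is at least 1. Combining the bounds, tw(G) = 1.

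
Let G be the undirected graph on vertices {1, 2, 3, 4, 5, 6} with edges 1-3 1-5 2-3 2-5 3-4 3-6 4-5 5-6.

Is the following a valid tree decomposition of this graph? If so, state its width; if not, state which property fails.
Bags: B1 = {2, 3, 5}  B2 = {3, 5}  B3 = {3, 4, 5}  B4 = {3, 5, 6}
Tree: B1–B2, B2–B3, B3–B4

No — vertex 1 appears in no bag.

A tree decomposition must satisfy three properties: every vertex lies in some bag; for every edge, both endpoints lie together in some bag; and for every vertex, the bags containing it form a connected subtree. Here vertex 1 appears in no bag, so the decomposition is invalid.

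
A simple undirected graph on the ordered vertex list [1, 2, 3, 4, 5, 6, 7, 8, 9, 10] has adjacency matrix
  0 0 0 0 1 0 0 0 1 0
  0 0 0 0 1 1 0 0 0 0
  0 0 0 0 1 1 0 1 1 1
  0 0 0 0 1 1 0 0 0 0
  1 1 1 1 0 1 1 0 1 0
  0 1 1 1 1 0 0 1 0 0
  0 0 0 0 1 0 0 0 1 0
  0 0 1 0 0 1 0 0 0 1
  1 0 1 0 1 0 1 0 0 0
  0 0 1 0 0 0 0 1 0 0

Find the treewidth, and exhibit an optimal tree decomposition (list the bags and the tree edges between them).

Treewidth 2.
One such decomposition:
Bags: B1 = {3, 6, 8}  B2 = {3, 5, 6}  B3 = {3, 5, 9}  B4 = {1, 5, 9}  B5 = {5, 7, 9}  B6 = {2, 5, 6}  B7 = {3, 8, 10}  B8 = {4, 5, 6}
Tree: B1–B2, B2–B3, B3–B4, B3–B5, B2–B6, B1–B7, B6–B8

Each bag holds 3 vertices, so the decomposition has width 2, which upper-bounds the treewidth. On the other hand G contains the 3-clique {3, 8, 10}. A clique must lie in a single bag of any decomposition, so no decomposition can have width below 2. The upper and lower bounds meet at 2, so that is the treewidth.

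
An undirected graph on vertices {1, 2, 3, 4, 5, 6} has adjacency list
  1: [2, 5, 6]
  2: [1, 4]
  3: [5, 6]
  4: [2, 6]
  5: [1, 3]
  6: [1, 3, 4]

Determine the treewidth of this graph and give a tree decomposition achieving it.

Each bag holds 3 vertices, so the decomposition has width 2, which upper-bounds the treewidth. Since 3–5–1–6–3 is a cycle in G, G is not acyclic. Forests are exactly the graphs of treewidth ≤ 1, so tw(G) ≥ 2. Therefore the treewidth is 2.

Treewidth 2.
One optimal decomposition is:
Bags: B1 = {3, 5, 6}  B2 = {1, 5, 6}  B3 = {1, 4, 6}  B4 = {1, 2, 4}
Tree: B1–B2, B2–B3, B3–B4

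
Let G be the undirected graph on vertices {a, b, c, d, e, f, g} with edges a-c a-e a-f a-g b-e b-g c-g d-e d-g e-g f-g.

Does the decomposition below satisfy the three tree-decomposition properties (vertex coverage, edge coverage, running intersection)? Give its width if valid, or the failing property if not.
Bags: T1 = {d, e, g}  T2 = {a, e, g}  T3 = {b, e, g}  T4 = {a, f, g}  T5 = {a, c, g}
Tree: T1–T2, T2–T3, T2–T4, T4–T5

Yes; width 2.

Checking the three conditions: (i) the bags cover all of {a, b, c, d, e, f, g}; (ii) for each edge, some bag contains both endpoints; (iii) the bags containing any fixed vertex form a subtree. All hold, so the decomposition is valid with width 3 − 1 = 2.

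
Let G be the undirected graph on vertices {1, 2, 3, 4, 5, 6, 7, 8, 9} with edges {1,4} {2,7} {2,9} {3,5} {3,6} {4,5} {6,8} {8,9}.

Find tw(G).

A width-1 tree decomposition is:
Bags: B1 = {2, 7}  B2 = {2, 9}  B3 = {8, 9}  B4 = {6, 8}  B5 = {3, 6}  B6 = {3, 5}  B7 = {4, 5}  B8 = {1, 4}
Tree: B1–B2, B2–B3, B3–B4, B4–B5, B5–B6, B6–B7, B7–B8
Every bag has size at most 2, so the width is 2 − 1 = 1 and tw(G) ≤ 1. Since G has at least one edge (e.g. 7–2), it is not an edgeless graph, so tw(G) ≥ 1. Combining the bounds, tw(G) = 1.

1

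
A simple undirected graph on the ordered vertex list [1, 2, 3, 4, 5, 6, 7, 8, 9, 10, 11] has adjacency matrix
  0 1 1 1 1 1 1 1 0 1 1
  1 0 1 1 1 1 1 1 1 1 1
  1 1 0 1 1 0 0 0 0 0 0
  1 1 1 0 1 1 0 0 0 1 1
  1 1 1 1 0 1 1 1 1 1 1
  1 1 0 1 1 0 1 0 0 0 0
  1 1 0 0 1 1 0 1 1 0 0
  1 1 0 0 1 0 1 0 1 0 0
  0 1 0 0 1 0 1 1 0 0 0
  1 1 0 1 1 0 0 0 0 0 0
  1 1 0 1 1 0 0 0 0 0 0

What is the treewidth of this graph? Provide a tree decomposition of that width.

Treewidth 4.
Bags: B1 = {1, 2, 4, 5, 11}  B2 = {1, 2, 4, 5, 10}  B3 = {1, 2, 3, 4, 5}  B4 = {1, 2, 4, 5, 6}  B5 = {1, 2, 5, 6, 7}  B6 = {1, 2, 5, 7, 8}  B7 = {2, 5, 7, 8, 9}
Tree: B1–B2, B2–B3, B3–B4, B4–B5, B5–B6, B6–B7

Every bag has size at most 5, so the width is 5 − 1 = 4 and tw(G) ≤ 4. On the other hand G contains the 5-clique {1, 2, 5, 7, 8}. A clique must lie in a single bag of any decomposition, so no decomposition can have width below 4. Hence tw(G) = 4 exactly.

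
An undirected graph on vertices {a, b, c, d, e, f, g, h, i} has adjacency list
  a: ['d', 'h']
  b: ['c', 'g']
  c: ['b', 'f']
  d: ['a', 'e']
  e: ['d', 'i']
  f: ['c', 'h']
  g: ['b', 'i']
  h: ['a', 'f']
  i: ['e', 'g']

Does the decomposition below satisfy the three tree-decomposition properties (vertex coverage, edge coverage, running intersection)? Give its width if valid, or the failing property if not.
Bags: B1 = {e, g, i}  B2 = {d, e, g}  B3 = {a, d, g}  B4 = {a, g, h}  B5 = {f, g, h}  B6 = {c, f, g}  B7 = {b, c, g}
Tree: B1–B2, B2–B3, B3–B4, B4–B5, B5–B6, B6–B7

Vertex coverage: the bags together contain {a, b, c, d, e, f, g, h, i}, the full vertex set. Edge coverage: each edge of G has both endpoints in at least one bag. Running intersection: for every vertex, the bags containing it form a connected subtree. All three properties hold, so this is a valid tree decomposition of width max|bag| − 1 = 2, and hence tw(G) ≤ 2.

Yes; width 2.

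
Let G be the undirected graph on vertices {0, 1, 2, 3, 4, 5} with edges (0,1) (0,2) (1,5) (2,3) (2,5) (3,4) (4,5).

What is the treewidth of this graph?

A width-2 tree decomposition is:
Bags: B1 = {0, 1, 5}  B2 = {0, 2, 5}  B3 = {2, 4, 5}  B4 = {2, 3, 4}
Tree: B1–B2, B2–B3, B3–B4
Each bag holds 3 vertices, so the decomposition has width 2, which upper-bounds the treewidth. Since 1–0–2–5–1 is a cycle in G, G is not acyclic. Forests are exactly the graphs of treewidth ≤ 1, so tw(G) ≥ 2. Combining the bounds, tw(G) = 2.

2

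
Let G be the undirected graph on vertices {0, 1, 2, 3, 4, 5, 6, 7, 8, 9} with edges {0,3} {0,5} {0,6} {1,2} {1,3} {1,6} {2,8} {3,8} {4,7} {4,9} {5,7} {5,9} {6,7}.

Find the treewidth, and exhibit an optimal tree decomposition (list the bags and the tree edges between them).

Treewidth 2.
Bags: B1 = {4, 5, 9}  B2 = {4, 5, 7}  B3 = {0, 5, 7}  B4 = {0, 6, 7}  B5 = {0, 3, 6}  B6 = {1, 3, 6}  B7 = {1, 3, 8}  B8 = {1, 2, 8}
Tree: B1–B2, B2–B3, B3–B4, B4–B5, B5–B6, B6–B7, B7–B8

Every bag has size at most 3, so the width is 3 − 1 = 2 and tw(G) ≤ 2. Since 9–4–7–5–9 is a cycle in G, G is not acyclic. Forests are exactly the graphs of treewidth ≤ 1, so tw(G) ≥ 2. Therefore the treewidth is 2.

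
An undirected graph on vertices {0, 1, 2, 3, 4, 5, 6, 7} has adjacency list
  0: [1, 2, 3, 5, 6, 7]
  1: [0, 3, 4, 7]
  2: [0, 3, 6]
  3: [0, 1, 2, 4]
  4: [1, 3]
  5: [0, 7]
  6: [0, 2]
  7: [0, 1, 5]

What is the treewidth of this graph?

2

A width-2 tree decomposition is:
Bags: B1 = {0, 1, 3}  B2 = {1, 3, 4}  B3 = {0, 2, 3}  B4 = {0, 1, 7}  B5 = {0, 5, 7}  B6 = {0, 2, 6}
Tree: B1–B2, B1–B3, B1–B4, B4–B5, B3–B6
The largest bag has 3 vertices, giving width 2; this decomposition certifies tw(G) ≤ 2. For the lower bound, the 3 vertices {0, 1, 3} are pairwise adjacent, and any tree decomposition puts a clique entirely inside one bag — forcing width ≥ 2. Hence tw(G) = 2 exactly.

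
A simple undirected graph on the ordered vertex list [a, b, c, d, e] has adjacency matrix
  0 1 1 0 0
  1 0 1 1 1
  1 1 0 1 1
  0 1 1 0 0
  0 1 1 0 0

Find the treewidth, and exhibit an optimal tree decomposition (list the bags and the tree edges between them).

Treewidth 2.
Bags: B1 = {a, b, c}  B2 = {b, c, d}  B3 = {b, c, e}
Tree: B1–B2, B2–B3

Each bag holds 3 vertices, so the decomposition has width 2, which upper-bounds the treewidth. Conversely, {b, c, d} is a clique of size 3, and the vertices of any clique must share a bag in every tree decomposition; so some bag has ≥ 3 vertices and tw(G) ≥ 2. Therefore the treewidth is 2.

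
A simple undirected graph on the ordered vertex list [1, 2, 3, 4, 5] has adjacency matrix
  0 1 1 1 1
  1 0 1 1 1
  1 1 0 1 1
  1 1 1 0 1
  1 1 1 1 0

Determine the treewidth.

A width-4 tree decomposition is:
Bags: B1 = {1, 2, 3, 4, 5}
Tree: (single bag)
A single bag containing all 5 vertices is trivially a valid decomposition of width 4. Conversely, {1, 2, 3, 4, 5} is a clique of size 5, and the vertices of any clique must share a bag in every tree decomposition; so some bag has ≥ 5 vertices and tw(G) ≥ 4. Combining the bounds, tw(G) = 4.

4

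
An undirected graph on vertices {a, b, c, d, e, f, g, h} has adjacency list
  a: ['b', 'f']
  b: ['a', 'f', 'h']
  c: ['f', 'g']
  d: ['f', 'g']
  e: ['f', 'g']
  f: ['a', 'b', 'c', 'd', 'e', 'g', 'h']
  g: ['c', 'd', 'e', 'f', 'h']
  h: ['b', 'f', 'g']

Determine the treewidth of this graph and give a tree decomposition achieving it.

Treewidth 2.
One such decomposition:
Bags: B1 = {b, f, h}  B2 = {f, g, h}  B3 = {c, f, g}  B4 = {a, b, f}  B5 = {d, f, g}  B6 = {e, f, g}
Tree: B1–B2, B2–B3, B1–B4, B3–B5, B5–B6

Each bag holds 3 vertices, so the decomposition has width 2, which upper-bounds the treewidth. Conversely, {d, f, g} is a clique of size 3, and the vertices of any clique must share a bag in every tree decomposition; so some bag has ≥ 3 vertices and tw(G) ≥ 2. Hence tw(G) = 2 exactly.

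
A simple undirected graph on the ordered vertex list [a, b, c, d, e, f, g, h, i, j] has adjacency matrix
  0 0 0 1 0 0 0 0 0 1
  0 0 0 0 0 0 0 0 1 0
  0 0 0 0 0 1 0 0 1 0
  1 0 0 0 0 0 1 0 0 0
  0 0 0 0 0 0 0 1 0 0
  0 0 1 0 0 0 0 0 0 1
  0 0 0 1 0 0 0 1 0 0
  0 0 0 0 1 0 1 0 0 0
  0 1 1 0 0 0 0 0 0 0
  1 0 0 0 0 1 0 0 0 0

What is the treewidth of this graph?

1

A width-1 tree decomposition is:
Bags: B1 = {e, h}  B2 = {g, h}  B3 = {d, g}  B4 = {a, d}  B5 = {a, j}  B6 = {f, j}  B7 = {c, f}  B8 = {c, i}  B9 = {b, i}
Tree: B1–B2, B2–B3, B3–B4, B4–B5, B5–B6, B6–B7, B7–B8, B8–B9
Each bag holds 2 vertices, so the decomposition has width 1, which upper-bounds the treewidth. Since G has at least one edge (e.g. e–h), it is not an edgeless graph, so tw(G) ≥ 1. Therefore the treewidth is 1.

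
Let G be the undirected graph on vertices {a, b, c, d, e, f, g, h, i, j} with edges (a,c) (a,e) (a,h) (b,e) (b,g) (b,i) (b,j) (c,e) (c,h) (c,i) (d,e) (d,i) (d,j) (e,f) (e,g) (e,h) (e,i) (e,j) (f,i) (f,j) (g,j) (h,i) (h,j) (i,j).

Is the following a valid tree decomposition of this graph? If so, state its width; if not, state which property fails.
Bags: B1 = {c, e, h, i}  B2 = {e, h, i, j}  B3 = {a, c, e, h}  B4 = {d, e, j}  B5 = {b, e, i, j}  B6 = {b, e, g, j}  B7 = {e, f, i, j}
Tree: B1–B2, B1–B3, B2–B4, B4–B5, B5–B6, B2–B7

No — edge (i,d) lies in no bag.

A tree decomposition must satisfy three properties: every vertex lies in some bag; for every edge, both endpoints lie together in some bag; and for every vertex, the bags containing it form a connected subtree. Here edge (i,d) lies in no bag, so the decomposition is invalid.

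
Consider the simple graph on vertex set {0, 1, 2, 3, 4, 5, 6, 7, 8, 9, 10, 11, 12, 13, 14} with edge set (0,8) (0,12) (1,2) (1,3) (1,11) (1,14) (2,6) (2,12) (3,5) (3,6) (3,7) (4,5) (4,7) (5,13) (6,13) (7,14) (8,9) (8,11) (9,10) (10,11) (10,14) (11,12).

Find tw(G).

A width-3 tree decomposition is:
Bags: B1 = {4, 5, 6, 13}  B2 = {3, 4, 5, 6}  B3 = {3, 4, 6, 7}  B4 = {2, 3, 6, 7}  B5 = {1, 2, 3, 7}  B6 = {1, 2, 7, 14}  B7 = {1, 2, 12, 14}  B8 = {1, 11, 12, 14}  B9 = {10, 11, 12, 14}  B10 = {0, 10, 11, 12}  B11 = {0, 8, 10, 11}  B12 = {0, 8, 9, 10}
Tree: B1–B2, B2–B3, B3–B4, B4–B5, B5–B6, B6–B7, B7–B8, B8–B9, B9–B10, B10–B11, B11–B12
Each bag holds 4 vertices, so the decomposition has width 3, which upper-bounds the treewidth. For the lower bound: the 4 vertex sets {4,5,13}, {6}, {3}, {1,2,7,14} are disjoint, each induces a connected subgraph, and every pair is joined by at least one edge of G. Contracting each set to a single vertex therefore yields K_{4} as a minor, and since treewidth is minor-monotone, tw(G) ≥ tw(K_{4}) = 3. Hence tw(G) = 3 exactly.

3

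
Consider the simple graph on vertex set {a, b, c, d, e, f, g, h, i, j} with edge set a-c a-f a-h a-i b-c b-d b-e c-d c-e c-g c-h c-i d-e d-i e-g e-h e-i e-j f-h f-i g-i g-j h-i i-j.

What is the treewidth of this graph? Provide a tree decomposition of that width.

The largest bag has 4 vertices, giving width 3; this decomposition certifies tw(G) ≤ 3. Conversely, {b, c, d, e} is a clique of size 4, and the vertices of any clique must share a bag in every tree decomposition; so some bag has ≥ 4 vertices and tw(G) ≥ 3. Therefore the treewidth is 3.

Treewidth 3.
Bags: B1 = {c, e, g, i}  B2 = {e, g, i, j}  B3 = {c, d, e, i}  B4 = {b, c, d, e}  B5 = {c, e, h, i}  B6 = {a, c, h, i}  B7 = {a, f, h, i}
Tree: B1–B2, B1–B3, B3–B4, B1–B5, B5–B6, B6–B7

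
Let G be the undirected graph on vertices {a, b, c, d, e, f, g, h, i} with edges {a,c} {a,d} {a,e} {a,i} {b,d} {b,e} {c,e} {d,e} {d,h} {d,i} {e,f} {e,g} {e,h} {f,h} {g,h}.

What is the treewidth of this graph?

2

A width-2 tree decomposition is:
Bags: B1 = {a, d, e}  B2 = {d, e, h}  B3 = {a, c, e}  B4 = {e, g, h}  B5 = {a, d, i}  B6 = {b, d, e}  B7 = {e, f, h}
Tree: B1–B2, B1–B3, B2–B4, B1–B5, B1–B6, B2–B7
The largest bag has 3 vertices, giving width 2; this decomposition certifies tw(G) ≤ 2. Conversely, {d, e, h} is a clique of size 3, and the vertices of any clique must share a bag in every tree decomposition; so some bag has ≥ 3 vertices and tw(G) ≥ 2. Combining the bounds, tw(G) = 2.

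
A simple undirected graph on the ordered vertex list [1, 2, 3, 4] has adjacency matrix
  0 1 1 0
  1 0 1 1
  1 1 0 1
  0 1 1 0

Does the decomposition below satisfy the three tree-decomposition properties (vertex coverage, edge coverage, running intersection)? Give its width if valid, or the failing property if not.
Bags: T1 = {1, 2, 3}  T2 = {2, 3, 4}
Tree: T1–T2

Yes; width 2.

Vertex coverage: the bags together contain {1, 2, 3, 4}, the full vertex set. Edge coverage: each edge of G has both endpoints in at least one bag. Running intersection: for every vertex, the bags containing it form a connected subtree. All three properties hold, so this is a valid tree decomposition of width max|bag| − 1 = 2, and hence tw(G) ≤ 2.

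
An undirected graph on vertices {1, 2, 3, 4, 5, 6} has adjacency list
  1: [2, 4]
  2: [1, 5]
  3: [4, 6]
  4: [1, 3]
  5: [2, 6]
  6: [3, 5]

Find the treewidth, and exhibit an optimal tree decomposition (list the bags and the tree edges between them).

Treewidth 2.
One such decomposition:
Bags: B1 = {1, 3, 4}  B2 = {1, 2, 3}  B3 = {2, 3, 5}  B4 = {3, 5, 6}
Tree: B1–B2, B2–B3, B3–B4

Every bag has size at most 3, so the width is 3 − 1 = 2 and tw(G) ≤ 2. Since 3–4–1–2–5–6–3 is a cycle in G, G is not acyclic. Forests are exactly the graphs of treewidth ≤ 1, so tw(G) ≥ 2. Combining the bounds, tw(G) = 2.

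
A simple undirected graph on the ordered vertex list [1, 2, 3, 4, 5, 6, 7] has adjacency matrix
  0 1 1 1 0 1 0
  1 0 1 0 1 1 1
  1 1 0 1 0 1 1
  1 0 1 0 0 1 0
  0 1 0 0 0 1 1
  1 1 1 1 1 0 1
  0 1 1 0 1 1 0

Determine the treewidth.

A width-3 tree decomposition is:
Bags: B1 = {2, 5, 6, 7}  B2 = {2, 3, 6, 7}  B3 = {1, 2, 3, 6}  B4 = {1, 3, 4, 6}
Tree: B1–B2, B2–B3, B3–B4
The largest bag has 4 vertices, giving width 3; this decomposition certifies tw(G) ≤ 3. For the lower bound, the 4 vertices {1, 2, 3, 6} are pairwise adjacent, and any tree decomposition puts a clique entirely inside one bag — forcing width ≥ 3. Therefore the treewidth is 3.

3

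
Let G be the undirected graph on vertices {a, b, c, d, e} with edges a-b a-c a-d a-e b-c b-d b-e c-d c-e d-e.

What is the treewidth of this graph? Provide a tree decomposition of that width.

With just one bag of size 5, the width is 5 − 1 = 4, so tw(G) ≤ 4. On the other hand G contains the 5-clique {a, b, c, d, e}. A clique must lie in a single bag of any decomposition, so no decomposition can have width below 4. Hence tw(G) = 4 exactly.

Treewidth 4.
One such decomposition:
Bags: B1 = {a, b, c, d, e}
Tree: (single bag)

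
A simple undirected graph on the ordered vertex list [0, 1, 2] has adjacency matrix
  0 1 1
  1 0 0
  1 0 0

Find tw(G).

A width-1 tree decomposition is:
Bags: B1 = {0, 2}  B2 = {0, 1}
Tree: B1–B2
Each bag holds 2 vertices, so the decomposition has width 1, which upper-bounds the treewidth. G has an edge, so its treewidth is at least 1. The upper and lower bounds meet at 1, so that is the treewidth.

1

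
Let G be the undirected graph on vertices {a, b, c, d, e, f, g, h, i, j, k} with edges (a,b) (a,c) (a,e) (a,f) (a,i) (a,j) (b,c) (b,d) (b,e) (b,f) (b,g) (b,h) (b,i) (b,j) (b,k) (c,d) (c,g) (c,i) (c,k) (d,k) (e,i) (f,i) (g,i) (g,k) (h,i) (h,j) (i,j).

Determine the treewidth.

3

A width-3 tree decomposition is:
Bags: B1 = {a, b, i, j}  B2 = {b, h, i, j}  B3 = {a, b, f, i}  B4 = {a, b, c, i}  B5 = {b, c, g, i}  B6 = {a, b, e, i}  B7 = {b, c, g, k}  B8 = {b, c, d, k}
Tree: B1–B2, B1–B3, B1–B4, B4–B5, B4–B6, B5–B7, B7–B8
Every bag has size at most 4, so the width is 4 − 1 = 3 and tw(G) ≤ 3. For the lower bound, the 4 vertices {b, c, d, k} are pairwise adjacent, and any tree decomposition puts a clique entirely inside one bag — forcing width ≥ 3. Therefore the treewidth is 3.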